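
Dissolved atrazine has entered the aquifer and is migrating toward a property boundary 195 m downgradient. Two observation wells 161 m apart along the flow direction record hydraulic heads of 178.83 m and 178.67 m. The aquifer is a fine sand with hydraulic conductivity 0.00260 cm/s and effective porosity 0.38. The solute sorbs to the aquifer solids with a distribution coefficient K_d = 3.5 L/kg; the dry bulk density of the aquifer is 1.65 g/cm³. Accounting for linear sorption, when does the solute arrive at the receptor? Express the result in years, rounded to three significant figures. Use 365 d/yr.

1470 years

Hydraulic gradient i = (178.83 − 178.67) / 161 = 0.16 / 161 = 9.938e-4
K = 0.00260 cm/s × 864 = 2.246 m/d
q = Ki = 2.246 × 9.938e-4 = 0.002232 m/d
v_s = q/n_e = 0.002232/0.38 = 0.005875 m/d
Retardation R = 1 + ρ_b·K_d/n = 1 + 1.65×3.5/0.38 = 16.20
Contaminant velocity v_c = v/R = 0.005875/16.20 = 3.627e-4 m/d
t = L/v_c = 195/3.627e-4 = 537600 d
   = 537600/365 = 1470 yr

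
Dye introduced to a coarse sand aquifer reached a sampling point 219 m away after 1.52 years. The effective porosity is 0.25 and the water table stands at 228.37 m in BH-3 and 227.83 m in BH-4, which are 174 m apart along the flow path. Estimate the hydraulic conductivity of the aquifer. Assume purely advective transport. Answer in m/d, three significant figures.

31.8 m/d

Hydraulic gradient i = (228.37 − 227.83) / 174 = 0.54 / 174 = 0.003103
t = 1.52 years = 554.8 d
v = L / t = 219 / 554.8 = 0.3947 m/d
K = v · n / i = 0.3947 × 0.25 / 0.003103 = 31.8 m/d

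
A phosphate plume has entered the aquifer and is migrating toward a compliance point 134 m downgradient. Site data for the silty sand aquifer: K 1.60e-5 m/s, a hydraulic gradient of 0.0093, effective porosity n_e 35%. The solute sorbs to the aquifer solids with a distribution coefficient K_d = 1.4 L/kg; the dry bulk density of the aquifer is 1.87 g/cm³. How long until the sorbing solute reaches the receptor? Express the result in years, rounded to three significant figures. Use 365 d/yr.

K = 1.60e-5 m/s × 86400 s/d = 1.382 m/d
q = Ki = 1.382 × 0.0093 = 0.01286 m/d
Average linear velocity = 0.01286 / 0.35 = 0.03673 m/d
Retardation R = 1 + ρ_b·K_d/n = 1 + 1.87×1.4/0.35 = 8.480
Contaminant velocity v_c = v/R = 0.03673/8.480 = 0.004332 m/d
t = L/v_c = 134/0.004332 = 30940 d
   = 30940/365 = 84.8 yr

84.8 years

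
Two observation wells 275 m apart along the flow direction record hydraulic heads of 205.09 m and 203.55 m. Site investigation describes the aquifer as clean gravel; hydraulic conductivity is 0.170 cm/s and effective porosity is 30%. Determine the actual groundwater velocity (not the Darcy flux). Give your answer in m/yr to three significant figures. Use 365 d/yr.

1000 m/yr

Hydraulic gradient i = (205.09 − 203.55) / 275 = 1.54 / 275 = 0.005600
K = 0.170 cm/s × 864 = 146.9 m/d
Specific discharge q = 146.9 × 0.005600 = 0.8225 m/d
v = Ki/n = 146.9·0.005600/0.30 = 2.742 m/d
   = 2.742 × 365 = 1000 m/yr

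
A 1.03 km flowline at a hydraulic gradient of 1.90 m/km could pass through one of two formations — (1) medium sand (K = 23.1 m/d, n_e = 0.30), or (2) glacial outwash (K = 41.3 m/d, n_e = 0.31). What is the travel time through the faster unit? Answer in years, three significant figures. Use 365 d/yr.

Unit 1 (medium sand): v = 23.1×0.0019/0.30 = 0.1463 m/d, t = 1030/0.1463 = 7040 d
Unit 2 (glacial outwash): v = 41.3×0.0019/0.31 = 0.2531 m/d, t = 1030/0.2531 = 4069 d
Faster: 4069 d / 365 = 11.1 yr

11.1 years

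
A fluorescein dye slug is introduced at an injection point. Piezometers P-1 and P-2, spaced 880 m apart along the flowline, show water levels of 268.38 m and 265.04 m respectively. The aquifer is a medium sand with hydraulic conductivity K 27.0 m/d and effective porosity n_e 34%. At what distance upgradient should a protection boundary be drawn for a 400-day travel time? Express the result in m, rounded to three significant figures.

Hydraulic gradient i = (268.38 − 265.04) / 880 = 3.34 / 880 = 0.003795
Specific discharge q = 27.0 × 0.003795 = 0.1025 m/d
Average linear velocity = 0.1025 / 0.34 = 0.3014 m/d
L = v × T = 0.3014 × 400 = 120.6 m

121 m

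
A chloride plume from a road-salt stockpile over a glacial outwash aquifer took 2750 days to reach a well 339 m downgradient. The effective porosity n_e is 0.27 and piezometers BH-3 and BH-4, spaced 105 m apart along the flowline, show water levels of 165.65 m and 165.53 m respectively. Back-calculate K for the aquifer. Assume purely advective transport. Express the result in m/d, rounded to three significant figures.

Hydraulic gradient i = (165.65 − 165.53) / 105 = 0.12 / 105 = 0.001143
v = L / t = 339 / 2750 = 0.1233 m/d
K = v · n / i = 0.1233 × 0.27 / 0.001143 = 29.1 m/d

29.1 m/d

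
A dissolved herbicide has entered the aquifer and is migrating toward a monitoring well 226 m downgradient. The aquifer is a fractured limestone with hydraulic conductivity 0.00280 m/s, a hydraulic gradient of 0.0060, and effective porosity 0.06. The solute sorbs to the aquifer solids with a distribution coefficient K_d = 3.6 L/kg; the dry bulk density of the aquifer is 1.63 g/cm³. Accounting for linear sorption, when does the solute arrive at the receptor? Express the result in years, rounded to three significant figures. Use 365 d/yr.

2.53 years

K = 0.00280 m/s × 86400 s/d = 241.9 m/d
Darcy flux q = K·i = 241.9 × 0.0060 = 1.452 m/d
Average linear velocity = 1.452 / 0.06 = 24.19 m/d
Retardation R = 1 + ρ_b·K_d/n = 1 + 1.63×3.6/0.06 = 98.80
Contaminant velocity v_c = v/R = 24.19/98.80 = 0.2449 m/d
t = L/v_c = 226/0.2449 = 923.0 d
   = 923.0/365 = 2.53 yr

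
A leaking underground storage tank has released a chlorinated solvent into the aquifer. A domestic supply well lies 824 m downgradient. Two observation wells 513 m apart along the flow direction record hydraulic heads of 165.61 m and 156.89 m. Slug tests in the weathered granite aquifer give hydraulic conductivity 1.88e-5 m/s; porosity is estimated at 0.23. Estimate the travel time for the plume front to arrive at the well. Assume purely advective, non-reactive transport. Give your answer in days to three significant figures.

6860 days

Hydraulic gradient i = (165.61 − 156.89) / 513 = 8.72 / 513 = 0.01700
K = 1.88e-5 m/s × 86400 s/d = 1.624 m/d
q = Ki = 1.624 × 0.01700 = 0.02761 m/d
v_s = q/n_e = 0.02761/0.23 = 0.1200 m/d
t = L / v = 824 / 0.1200 = 6864 d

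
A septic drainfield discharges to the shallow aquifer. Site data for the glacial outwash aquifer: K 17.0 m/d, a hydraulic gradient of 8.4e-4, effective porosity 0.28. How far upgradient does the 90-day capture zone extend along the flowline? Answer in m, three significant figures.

4.59 m

Specific discharge q = 17.0 × 8.4e-4 = 0.01428 m/d
v = Ki/n = 17.0·8.4e-4/0.28 = 0.05100 m/d
L = v × T = 0.05100 × 90 = 4.590 m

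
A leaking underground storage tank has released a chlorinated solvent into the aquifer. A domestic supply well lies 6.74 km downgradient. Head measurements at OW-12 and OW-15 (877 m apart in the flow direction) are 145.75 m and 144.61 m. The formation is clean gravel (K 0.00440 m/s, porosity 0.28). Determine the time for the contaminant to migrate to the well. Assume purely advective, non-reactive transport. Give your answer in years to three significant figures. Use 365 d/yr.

10.5 years

Hydraulic gradient i = (145.75 − 144.61) / 877 = 1.14 / 877 = 0.001300
K = 0.00440 m/s × 86400 s/d = 380.2 m/d
q = Ki = 380.2 × 0.001300 = 0.4942 m/d
v = Ki/n = 380.2·0.001300/0.28 = 1.765 m/d
L = 6.74 km = 6740 m
t = L / v = 6740 / 1.765 = 3819 d
   = 3819 / 365 = 10.5 yr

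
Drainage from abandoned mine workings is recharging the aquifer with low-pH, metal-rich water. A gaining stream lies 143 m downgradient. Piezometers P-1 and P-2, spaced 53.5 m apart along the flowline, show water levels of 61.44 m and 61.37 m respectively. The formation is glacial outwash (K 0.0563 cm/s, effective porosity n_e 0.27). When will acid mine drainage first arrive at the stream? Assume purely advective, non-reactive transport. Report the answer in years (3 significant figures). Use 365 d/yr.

Hydraulic gradient i = (61.44 − 61.37) / 53.5 = 0.07 / 53.5 = 0.001308
K = 0.0563 cm/s × 864 = 48.64 m/d
Specific discharge q = 48.64 × 0.001308 = 0.06365 m/d
Seepage velocity v = q / n = 0.06365 / 0.27 = 0.2357 m/d
t = L / v = 143 / 0.2357 = 606.6 d
   = 606.6 / 365 = 1.66 yr

1.66 years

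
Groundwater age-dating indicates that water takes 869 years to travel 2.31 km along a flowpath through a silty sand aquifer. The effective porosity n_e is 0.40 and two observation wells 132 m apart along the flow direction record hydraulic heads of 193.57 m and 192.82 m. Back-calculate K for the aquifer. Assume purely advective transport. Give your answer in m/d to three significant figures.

0.513 m/d

Hydraulic gradient i = (193.57 − 192.82) / 132 = 0.75 / 132 = 0.005682
t = 869 years = 317200 d
L = 2.31 km = 2310 m
v = L / t = 2310 / 317200 = 0.007283 m/d
K = v · n / i = 0.007283 × 0.40 / 0.005682 = 0.513 m/d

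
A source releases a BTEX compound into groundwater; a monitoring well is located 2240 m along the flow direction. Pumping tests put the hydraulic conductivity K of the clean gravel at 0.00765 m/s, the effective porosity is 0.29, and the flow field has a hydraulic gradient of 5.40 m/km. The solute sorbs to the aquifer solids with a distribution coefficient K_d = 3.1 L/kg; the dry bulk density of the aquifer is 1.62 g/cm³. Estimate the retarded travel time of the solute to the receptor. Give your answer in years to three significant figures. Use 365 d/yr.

K = 0.00765 m/s × 86400 s/d = 661.0 m/d
q = Ki = 661.0 × 0.0054 = 3.569 m/d
v = Ki/n = 661.0·0.0054/0.29 = 12.31 m/d
Retardation R = 1 + ρ_b·K_d/n = 1 + 1.62×3.1/0.29 = 18.32
Contaminant velocity v_c = v/R = 12.31/18.32 = 0.6719 m/d
t = L/v_c = 2240/0.6719 = 3334 d
   = 3334/365 = 9.13 yr

9.13 years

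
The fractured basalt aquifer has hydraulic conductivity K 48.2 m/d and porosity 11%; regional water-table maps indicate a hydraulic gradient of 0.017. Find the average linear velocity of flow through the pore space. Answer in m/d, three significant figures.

7.45 m/d

Specific discharge q = 48.2 × 0.017 = 0.8194 m/d
Average linear velocity = 0.8194 / 0.11 = 7.449 m/d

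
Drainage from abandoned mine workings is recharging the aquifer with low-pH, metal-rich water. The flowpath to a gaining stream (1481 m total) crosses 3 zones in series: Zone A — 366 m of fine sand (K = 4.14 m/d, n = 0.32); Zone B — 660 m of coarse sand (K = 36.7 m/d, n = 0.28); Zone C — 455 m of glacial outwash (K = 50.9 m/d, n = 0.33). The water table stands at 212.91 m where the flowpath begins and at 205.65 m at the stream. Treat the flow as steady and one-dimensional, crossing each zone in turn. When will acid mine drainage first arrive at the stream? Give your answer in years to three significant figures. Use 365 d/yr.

Total head drop ΔH = 212.91 − 205.65 = 7.26 m
Continuity: the same q passes through each zone, so ΔH = q·Σ(L_j/K_j) — the zones act as resistances in series.
Σ(L/K) = 366/4.14 + 660/36.7 + 455/50.9 = 88.41 + 17.98 + 8.939 = 115.3 d
q = ΔH / Σ(L/K) = 7.26 / 115.3 = 0.06295 m/d (same in every zone)
Zone A: v = q/n = 0.06295/0.32 = 0.1967 m/d → t_A = 366/0.1967 = 1861 d
Zone B: v = q/n = 0.06295/0.28 = 0.2248 m/d → t_B = 660/0.2248 = 2936 d
Zone C: v = q/n = 0.06295/0.33 = 0.1908 m/d → t_C = 455/0.1908 = 2385 d
Total t = 1861 + 2936 + 2385 = 7181 d
   = 7181 / 365 = 19.7 yr

19.7 years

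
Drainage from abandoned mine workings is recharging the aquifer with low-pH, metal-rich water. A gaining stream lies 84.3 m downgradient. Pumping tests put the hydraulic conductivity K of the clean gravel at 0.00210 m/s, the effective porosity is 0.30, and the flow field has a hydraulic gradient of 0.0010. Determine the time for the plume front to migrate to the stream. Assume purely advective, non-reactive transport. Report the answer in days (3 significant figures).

K = 0.00210 m/s × 86400 s/d = 181.4 m/d
Specific discharge q = 181.4 × 0.0010 = 0.1814 m/d
v = Ki/n = 181.4·0.0010/0.30 = 0.6048 m/d
t = L / v = 84.3 / 0.6048 = 139.4 d

139 days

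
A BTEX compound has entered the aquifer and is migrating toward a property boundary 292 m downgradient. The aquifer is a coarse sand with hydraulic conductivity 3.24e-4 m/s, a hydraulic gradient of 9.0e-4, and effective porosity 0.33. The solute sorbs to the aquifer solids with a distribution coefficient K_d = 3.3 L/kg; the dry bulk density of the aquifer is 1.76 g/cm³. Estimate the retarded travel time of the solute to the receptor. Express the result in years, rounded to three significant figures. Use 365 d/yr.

K = 3.24e-4 m/s × 86400 s/d = 27.99 m/d
Specific discharge q = 27.99 × 9.0e-4 = 0.02519 m/d
v_s = q/n_e = 0.02519/0.33 = 0.07635 m/d
Retardation R = 1 + ρ_b·K_d/n = 1 + 1.76×3.3/0.33 = 18.60
Contaminant velocity v_c = v/R = 0.07635/18.60 = 0.004105 m/d
t = L/v_c = 292/0.004105 = 71140 d
   = 71140/365 = 195 yr

195 years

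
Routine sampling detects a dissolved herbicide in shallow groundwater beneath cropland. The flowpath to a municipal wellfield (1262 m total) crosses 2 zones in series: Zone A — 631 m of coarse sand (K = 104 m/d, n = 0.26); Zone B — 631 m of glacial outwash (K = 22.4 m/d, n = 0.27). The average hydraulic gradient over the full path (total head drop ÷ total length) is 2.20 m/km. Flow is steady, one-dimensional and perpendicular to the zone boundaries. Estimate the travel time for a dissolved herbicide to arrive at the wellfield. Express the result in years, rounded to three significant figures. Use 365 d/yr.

Steady 1-D flow in series ⇒ the Darcy flux q is identical in every zone and the zone head losses add (resistances L/K in series).
Σ(L/K) = 631/104 + 631/22.4 = 6.067 + 28.17 = 34.24 d
K_eq = L_total / Σ(L/K) = 1262 / 34.24 = 36.86 m/d
q = K_eq · i = 36.86 × 0.0022 = 0.08109 m/d (same in every zone)
Zone A: v = q/n = 0.08109/0.26 = 0.3119 m/d → t_A = 631/0.3119 = 2023 d
Zone B: v = q/n = 0.08109/0.27 = 0.3003 m/d → t_B = 631/0.3003 = 2101 d
Total t = 2023 + 2101 = 4124 d
   = 4124 / 365 = 11.3 yr

11.3 years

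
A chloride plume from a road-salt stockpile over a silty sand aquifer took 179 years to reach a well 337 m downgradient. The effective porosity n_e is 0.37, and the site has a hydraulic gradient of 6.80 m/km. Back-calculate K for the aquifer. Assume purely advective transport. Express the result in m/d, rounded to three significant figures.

t = 179 years = 65340 d
v = L / t = 337 / 65340 = 0.005158 m/d
K = v · n / i = 0.005158 × 0.37 / 0.0068 = 0.281 m/d

0.281 m/d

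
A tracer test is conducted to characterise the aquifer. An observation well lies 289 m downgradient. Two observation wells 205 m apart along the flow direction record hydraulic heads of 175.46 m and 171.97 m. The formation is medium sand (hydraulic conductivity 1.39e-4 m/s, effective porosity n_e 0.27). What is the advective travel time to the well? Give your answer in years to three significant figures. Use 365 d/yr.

1.05 years

Hydraulic gradient i = (175.46 − 171.97) / 205 = 3.49 / 205 = 0.01702
K = 1.39e-4 m/s × 86400 s/d = 12.01 m/d
Darcy flux q = K·i = 12.01 × 0.01702 = 0.2045 m/d
Seepage velocity v = q / n = 0.2045 / 0.27 = 0.7572 m/d
t = L / v = 289 / 0.7572 = 381.6 d
   = 381.6 / 365 = 1.05 yr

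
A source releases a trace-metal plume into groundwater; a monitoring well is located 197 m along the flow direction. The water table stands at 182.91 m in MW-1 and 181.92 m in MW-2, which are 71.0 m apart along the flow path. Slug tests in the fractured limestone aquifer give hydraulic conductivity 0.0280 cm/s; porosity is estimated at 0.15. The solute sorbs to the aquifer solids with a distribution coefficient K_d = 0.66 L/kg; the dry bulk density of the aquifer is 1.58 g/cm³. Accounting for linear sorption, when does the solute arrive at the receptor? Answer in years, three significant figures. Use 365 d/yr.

1.91 years

Hydraulic gradient i = (182.91 − 181.92) / 71.0 = 0.99 / 71.0 = 0.01394
K = 0.0280 cm/s × 864 = 24.19 m/d
Specific discharge q = 24.19 × 0.01394 = 0.3373 m/d
Average linear velocity = 0.3373 / 0.15 = 2.249 m/d
Retardation R = 1 + ρ_b·K_d/n = 1 + 1.58×0.66/0.15 = 7.952
Contaminant velocity v_c = v/R = 2.249/7.952 = 0.2828 m/d
t = L/v_c = 197/0.2828 = 696.6 d
   = 696.6/365 = 1.91 yr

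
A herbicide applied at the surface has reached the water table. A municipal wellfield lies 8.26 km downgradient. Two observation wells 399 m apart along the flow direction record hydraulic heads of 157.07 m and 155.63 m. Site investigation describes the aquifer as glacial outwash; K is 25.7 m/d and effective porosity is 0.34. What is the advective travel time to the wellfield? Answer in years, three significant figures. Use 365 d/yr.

Hydraulic gradient i = (157.07 − 155.63) / 399 = 1.44 / 399 = 0.003609
Specific discharge q = 25.7 × 0.003609 = 0.09275 m/d
v = Ki/n = 25.7·0.003609/0.34 = 0.2728 m/d
L = 8.26 km = 8260 m
t = L / v = 8260 / 0.2728 = 30280 d
   = 30280 / 365 = 83.0 yr

83.0 years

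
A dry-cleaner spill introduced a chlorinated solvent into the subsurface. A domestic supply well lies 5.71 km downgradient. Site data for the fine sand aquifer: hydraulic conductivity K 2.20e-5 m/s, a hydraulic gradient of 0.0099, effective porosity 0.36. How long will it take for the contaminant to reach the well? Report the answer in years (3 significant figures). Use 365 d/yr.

299 years

K = 2.20e-5 m/s × 86400 s/d = 1.901 m/d
Specific discharge q = 1.901 × 0.0099 = 0.01882 m/d
v_s = q/n_e = 0.01882/0.36 = 0.05227 m/d
L = 5.71 km = 5710 m
t = L / v = 5710 / 0.05227 = 109200 d
   = 109200 / 365 = 299 yr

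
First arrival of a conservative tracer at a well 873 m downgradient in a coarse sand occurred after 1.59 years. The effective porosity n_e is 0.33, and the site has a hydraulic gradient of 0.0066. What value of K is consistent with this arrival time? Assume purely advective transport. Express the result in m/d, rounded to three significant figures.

75.2 m/d

t = 1.59 years = 580.4 d
v = L / t = 873 / 580.4 = 1.504 m/d
K = v · n / i = 1.504 × 0.33 / 0.0066 = 75.2 m/d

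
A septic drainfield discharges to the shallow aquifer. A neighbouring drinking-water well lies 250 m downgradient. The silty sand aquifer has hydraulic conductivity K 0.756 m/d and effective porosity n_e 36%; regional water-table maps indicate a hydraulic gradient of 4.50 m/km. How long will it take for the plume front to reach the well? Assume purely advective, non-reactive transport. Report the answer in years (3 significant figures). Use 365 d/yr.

72.5 years

Specific discharge q = 0.756 × 0.0045 = 0.003402 m/d
v = Ki/n = 0.756·0.0045/0.36 = 0.009450 m/d
t = L / v = 250 / 0.009450 = 26460 d
   = 26460 / 365 = 72.5 yr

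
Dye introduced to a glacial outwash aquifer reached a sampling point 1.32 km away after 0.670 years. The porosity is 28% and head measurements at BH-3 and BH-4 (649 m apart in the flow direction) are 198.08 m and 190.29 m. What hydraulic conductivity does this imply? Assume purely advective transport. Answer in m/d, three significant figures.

126 m/d

Hydraulic gradient i = (198.08 − 190.29) / 649 = 7.79 / 649 = 0.01200
t = 0.670 years = 244.6 d
L = 1.32 km = 1320 m
v = L / t = 1320 / 244.6 = 5.398 m/d
K = v · n / i = 5.398 × 0.28 / 0.01200 = 126 m/d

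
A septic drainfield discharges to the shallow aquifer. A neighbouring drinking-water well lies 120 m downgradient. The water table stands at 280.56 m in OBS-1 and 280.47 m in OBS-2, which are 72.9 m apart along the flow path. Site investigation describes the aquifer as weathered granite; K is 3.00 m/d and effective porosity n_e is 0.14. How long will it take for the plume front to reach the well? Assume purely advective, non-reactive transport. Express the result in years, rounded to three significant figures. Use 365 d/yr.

Hydraulic gradient i = (280.56 − 280.47) / 72.9 = 0.09 / 72.9 = 0.001235
Specific discharge q = 3.00 × 0.001235 = 0.003704 m/d
Average linear velocity = 0.003704 / 0.14 = 0.02646 m/d
t = L / v = 120 / 0.02646 = 4536 d
   = 4536 / 365 = 12.4 yr

12.4 years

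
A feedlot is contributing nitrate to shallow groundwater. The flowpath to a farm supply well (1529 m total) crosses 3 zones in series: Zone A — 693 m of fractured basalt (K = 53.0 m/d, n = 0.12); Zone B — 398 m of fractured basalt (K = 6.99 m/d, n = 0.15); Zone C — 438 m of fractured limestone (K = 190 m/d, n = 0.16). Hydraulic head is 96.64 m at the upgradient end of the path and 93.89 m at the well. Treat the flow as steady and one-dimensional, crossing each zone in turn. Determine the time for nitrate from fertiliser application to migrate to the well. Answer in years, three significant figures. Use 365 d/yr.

Total head drop ΔH = 96.64 − 93.89 = 2.75 m
Continuity: the same q passes through each zone, so ΔH = q·Σ(L_j/K_j) — the zones act as resistances in series.
Σ(L/K) = 693/53.0 + 398/6.99 + 438/190 = 13.08 + 56.94 + 2.305 = 72.32 d
q = ΔH / Σ(L/K) = 2.75 / 72.32 = 0.03803 m/d (same in every zone)
Zone A: v = q/n = 0.03803/0.12 = 0.3169 m/d → t_A = 693/0.3169 = 2187 d
Zone B: v = q/n = 0.03803/0.15 = 0.2535 m/d → t_B = 398/0.2535 = 1570 d
Zone C: v = q/n = 0.03803/0.16 = 0.2377 m/d → t_C = 438/0.2377 = 1843 d
Total t = 2187 + 1570 + 1843 = 5600 d
   = 5600 / 365 = 15.3 yr

15.3 years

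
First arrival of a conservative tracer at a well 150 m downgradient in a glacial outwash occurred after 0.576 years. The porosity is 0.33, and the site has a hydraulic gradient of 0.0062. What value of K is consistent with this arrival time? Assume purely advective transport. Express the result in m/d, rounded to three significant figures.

t = 0.576 years = 210.2 d
v = L / t = 150 / 210.2 = 0.7135 m/d
K = v · n / i = 0.7135 × 0.33 / 0.0062 = 38.0 m/d

38.0 m/d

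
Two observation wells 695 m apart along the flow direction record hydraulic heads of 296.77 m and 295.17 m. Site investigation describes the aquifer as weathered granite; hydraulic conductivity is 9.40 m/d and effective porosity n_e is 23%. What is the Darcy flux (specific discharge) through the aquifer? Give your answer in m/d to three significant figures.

0.0216 m/d

Hydraulic gradient i = (296.77 − 295.17) / 695 = 1.60 / 695 = 0.002302
q = Ki = 9.40 × 0.002302 = 0.02164 m/d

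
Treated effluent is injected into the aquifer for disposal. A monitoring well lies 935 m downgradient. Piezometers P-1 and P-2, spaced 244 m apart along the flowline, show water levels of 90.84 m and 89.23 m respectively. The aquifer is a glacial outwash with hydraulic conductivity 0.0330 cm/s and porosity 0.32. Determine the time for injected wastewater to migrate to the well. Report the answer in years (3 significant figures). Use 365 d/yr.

4.36 years

Hydraulic gradient i = (90.84 − 89.23) / 244 = 1.61 / 244 = 0.006598
K = 0.0330 cm/s × 864 = 28.51 m/d
Specific discharge q = 28.51 × 0.006598 = 0.1881 m/d
Average linear velocity = 0.1881 / 0.32 = 0.5879 m/d
t = L / v = 935 / 0.5879 = 1590 d
   = 1590 / 365 = 4.36 yr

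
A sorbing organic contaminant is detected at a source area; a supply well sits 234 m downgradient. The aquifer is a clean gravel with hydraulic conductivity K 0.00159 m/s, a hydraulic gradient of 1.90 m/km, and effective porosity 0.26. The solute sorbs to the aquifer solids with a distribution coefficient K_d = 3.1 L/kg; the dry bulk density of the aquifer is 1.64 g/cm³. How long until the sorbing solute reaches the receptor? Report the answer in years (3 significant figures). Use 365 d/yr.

13.1 years

K = 0.00159 m/s × 86400 s/d = 137.4 m/d
Darcy flux q = K·i = 137.4 × 0.0019 = 0.2610 m/d
Seepage velocity v = q / n = 0.2610 / 0.26 = 1.004 m/d
Retardation R = 1 + ρ_b·K_d/n = 1 + 1.64×3.1/0.26 = 20.55
Contaminant velocity v_c = v/R = 1.004/20.55 = 0.04884 m/d
t = L/v_c = 234/0.04884 = 4791 d
   = 4791/365 = 13.1 yr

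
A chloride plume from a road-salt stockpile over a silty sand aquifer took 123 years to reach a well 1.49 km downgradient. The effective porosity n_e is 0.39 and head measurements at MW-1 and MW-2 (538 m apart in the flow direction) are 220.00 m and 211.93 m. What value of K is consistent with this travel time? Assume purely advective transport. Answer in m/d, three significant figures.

0.863 m/d

Hydraulic gradient i = (220.00 − 211.93) / 538 = 8.07 / 538 = 0.01500
t = 123 years = 44900 d
L = 1.49 km = 1490 m
v = L / t = 1490 / 44900 = 0.03319 m/d
K = v · n / i = 0.03319 × 0.39 / 0.01500 = 0.863 m/d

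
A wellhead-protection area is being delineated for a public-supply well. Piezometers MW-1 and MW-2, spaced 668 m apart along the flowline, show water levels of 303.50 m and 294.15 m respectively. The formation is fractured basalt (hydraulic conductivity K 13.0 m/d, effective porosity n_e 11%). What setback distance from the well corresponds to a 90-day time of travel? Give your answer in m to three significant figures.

Hydraulic gradient i = (303.50 − 294.15) / 668 = 9.35 / 668 = 0.01400
q = Ki = 13.0 × 0.01400 = 0.1820 m/d
v = Ki/n = 13.0·0.01400/0.11 = 1.654 m/d
L = v × T = 1.654 × 90 = 148.9 m

149 m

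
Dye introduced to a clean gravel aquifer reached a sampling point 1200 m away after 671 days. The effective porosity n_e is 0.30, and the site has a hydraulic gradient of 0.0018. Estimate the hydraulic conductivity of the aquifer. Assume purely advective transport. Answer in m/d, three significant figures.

298 m/d

v = L / t = 1200 / 671 = 1.788 m/d
K = v · n / i = 1.788 × 0.30 / 0.0018 = 298 m/d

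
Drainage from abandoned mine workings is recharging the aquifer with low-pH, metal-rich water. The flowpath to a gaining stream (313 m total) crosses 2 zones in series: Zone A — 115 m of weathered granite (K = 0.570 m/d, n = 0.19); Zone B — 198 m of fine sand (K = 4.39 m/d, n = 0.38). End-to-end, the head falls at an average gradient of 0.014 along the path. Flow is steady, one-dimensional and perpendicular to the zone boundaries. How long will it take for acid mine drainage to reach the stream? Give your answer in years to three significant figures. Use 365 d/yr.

15.0 years

Steady 1-D flow in series ⇒ the Darcy flux q is identical in every zone and the zone head losses add (resistances L/K in series).
Σ(L/K) = 115/0.570 + 198/4.39 = 201.8 + 45.10 = 246.9 d
K_eq = L_total / Σ(L/K) = 313 / 246.9 = 1.268 m/d
q = K_eq · i = 1.268 × 0.014 = 0.01775 m/d (same in every zone)
Zone A: v = q/n = 0.01775/0.19 = 0.09343 m/d → t_A = 115/0.09343 = 1231 d
Zone B: v = q/n = 0.01775/0.38 = 0.04671 m/d → t_B = 198/0.04671 = 4239 d
Total t = 1231 + 4239 = 5469 d
   = 5469 / 365 = 15.0 yr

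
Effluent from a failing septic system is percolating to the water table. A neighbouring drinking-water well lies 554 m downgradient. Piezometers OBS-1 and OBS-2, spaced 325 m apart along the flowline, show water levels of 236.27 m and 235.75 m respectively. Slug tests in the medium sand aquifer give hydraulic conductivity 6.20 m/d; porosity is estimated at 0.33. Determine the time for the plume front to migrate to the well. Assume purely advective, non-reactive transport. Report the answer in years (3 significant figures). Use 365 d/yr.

Hydraulic gradient i = (236.27 − 235.75) / 325 = 0.52 / 325 = 0.001600
Darcy flux q = K·i = 6.20 × 0.001600 = 0.009920 m/d
v = Ki/n = 6.20·0.001600/0.33 = 0.03006 m/d
t = L / v = 554 / 0.03006 = 18430 d
   = 18430 / 365 = 50.5 yr

50.5 years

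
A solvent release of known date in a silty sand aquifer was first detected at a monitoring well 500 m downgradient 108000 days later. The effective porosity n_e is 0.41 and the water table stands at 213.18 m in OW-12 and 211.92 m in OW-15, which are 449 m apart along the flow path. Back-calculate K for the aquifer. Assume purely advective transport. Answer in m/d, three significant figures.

0.676 m/d

Hydraulic gradient i = (213.18 − 211.92) / 449 = 1.26 / 449 = 0.002806
v = L / t = 500 / 108000 = 0.004630 m/d
K = v · n / i = 0.004630 × 0.41 / 0.002806 = 0.676 m/d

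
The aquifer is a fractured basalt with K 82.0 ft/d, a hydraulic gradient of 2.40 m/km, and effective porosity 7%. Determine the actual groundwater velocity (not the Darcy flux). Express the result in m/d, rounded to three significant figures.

0.857 m/d

K = 82.0 ft/d × 0.3048 = 24.99 m/d
Darcy flux q = K·i = 24.99 × 0.0024 = 0.05998 m/d
v = Ki/n = 24.99·0.0024/0.07 = 0.8569 m/d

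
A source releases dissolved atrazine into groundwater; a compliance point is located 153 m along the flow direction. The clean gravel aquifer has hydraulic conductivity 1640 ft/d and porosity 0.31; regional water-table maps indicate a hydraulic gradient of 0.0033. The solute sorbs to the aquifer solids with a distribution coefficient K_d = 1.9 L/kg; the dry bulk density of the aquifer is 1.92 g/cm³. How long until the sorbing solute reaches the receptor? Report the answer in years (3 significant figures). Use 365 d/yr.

1.01 years

K = 1640 ft/d × 0.3048 = 499.9 m/d
Specific discharge q = 499.9 × 0.0033 = 1.650 m/d
Seepage velocity v = q / n = 1.650 / 0.31 = 5.321 m/d
Retardation R = 1 + ρ_b·K_d/n = 1 + 1.92×1.9/0.31 = 12.77
Contaminant velocity v_c = v/R = 5.321/12.77 = 0.4168 m/d
t = L/v_c = 153/0.4168 = 367.1 d
   = 367.1/365 = 1.01 yr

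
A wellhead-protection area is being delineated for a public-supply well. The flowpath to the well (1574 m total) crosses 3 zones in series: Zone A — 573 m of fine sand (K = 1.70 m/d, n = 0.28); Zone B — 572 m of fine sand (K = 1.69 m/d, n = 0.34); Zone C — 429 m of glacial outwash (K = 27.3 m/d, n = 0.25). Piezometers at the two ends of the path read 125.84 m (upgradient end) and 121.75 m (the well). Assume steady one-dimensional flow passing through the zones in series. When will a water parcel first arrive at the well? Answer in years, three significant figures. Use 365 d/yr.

214 years

Total head drop ΔH = 125.84 − 121.75 = 4.09 m
Continuity: the same q passes through each zone, so ΔH = q·Σ(L_j/K_j) — the zones act as resistances in series.
Σ(L/K) = 573/1.70 + 572/1.69 + 429/27.3 = 337.1 + 338.5 + 15.71 = 691.2 d
q = ΔH / Σ(L/K) = 4.09 / 691.2 = 0.005917 m/d (same in every zone)
Zone A: v = q/n = 0.005917/0.28 = 0.02113 m/d → t_A = 573/0.02113 = 27120 d
Zone B: v = q/n = 0.005917/0.34 = 0.01740 m/d → t_B = 572/0.01740 = 32870 d
Zone C: v = q/n = 0.005917/0.25 = 0.02367 m/d → t_C = 429/0.02367 = 18130 d
Total t = 27120 + 32870 + 18130 = 78110 d
   = 78110 / 365 = 214 yr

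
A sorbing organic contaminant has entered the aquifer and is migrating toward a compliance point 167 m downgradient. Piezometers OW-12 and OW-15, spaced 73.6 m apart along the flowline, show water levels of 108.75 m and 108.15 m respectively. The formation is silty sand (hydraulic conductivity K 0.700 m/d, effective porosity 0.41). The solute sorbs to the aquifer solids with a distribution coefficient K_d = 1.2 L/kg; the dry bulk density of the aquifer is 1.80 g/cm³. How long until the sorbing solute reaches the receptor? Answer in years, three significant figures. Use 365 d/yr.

Hydraulic gradient i = (108.75 − 108.15) / 73.6 = 0.60 / 73.6 = 0.008152
q = Ki = 0.700 × 0.008152 = 0.005707 m/d
v = Ki/n = 0.700·0.008152/0.41 = 0.01392 m/d
Retardation R = 1 + ρ_b·K_d/n = 1 + 1.80×1.2/0.41 = 6.268
Contaminant velocity v_c = v/R = 0.01392/6.268 = 0.002220 m/d
t = L/v_c = 167/0.002220 = 75210 d
   = 75210/365 = 206 yr

206 years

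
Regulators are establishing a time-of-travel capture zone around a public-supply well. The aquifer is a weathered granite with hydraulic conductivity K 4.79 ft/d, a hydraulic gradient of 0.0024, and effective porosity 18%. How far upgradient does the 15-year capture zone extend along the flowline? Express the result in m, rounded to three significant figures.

107 m

K = 4.79 ft/d × 0.3048 = 1.460 m/d
Specific discharge q = 1.460 × 0.0024 = 0.003504 m/d
v = Ki/n = 1.460·0.0024/0.18 = 0.01947 m/d
T = 15 yr × 365 = 5475 d
L = v × T = 0.01947 × 5475 = 106.6 m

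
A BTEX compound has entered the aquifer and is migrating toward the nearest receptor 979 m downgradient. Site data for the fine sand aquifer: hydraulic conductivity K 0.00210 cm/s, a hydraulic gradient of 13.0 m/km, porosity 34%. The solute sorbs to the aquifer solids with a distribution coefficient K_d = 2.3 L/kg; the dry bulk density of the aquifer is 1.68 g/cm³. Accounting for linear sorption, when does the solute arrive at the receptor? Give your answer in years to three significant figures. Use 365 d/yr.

K = 0.00210 cm/s × 864 = 1.814 m/d
Specific discharge q = 1.814 × 0.013 = 0.02359 m/d
Seepage velocity v = q / n = 0.02359 / 0.34 = 0.06937 m/d
Retardation R = 1 + ρ_b·K_d/n = 1 + 1.68×2.3/0.34 = 12.36
Contaminant velocity v_c = v/R = 0.06937/12.36 = 0.005611 m/d
t = L/v_c = 979/0.005611 = 174500 d
   = 174500/365 = 478 yr

478 years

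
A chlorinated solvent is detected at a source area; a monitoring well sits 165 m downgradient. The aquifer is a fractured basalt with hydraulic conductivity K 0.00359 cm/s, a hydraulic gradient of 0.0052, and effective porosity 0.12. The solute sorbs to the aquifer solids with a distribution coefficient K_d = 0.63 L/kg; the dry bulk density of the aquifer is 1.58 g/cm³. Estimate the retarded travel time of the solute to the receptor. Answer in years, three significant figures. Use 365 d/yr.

31.3 years

K = 0.00359 cm/s × 864 = 3.102 m/d
q = Ki = 3.102 × 0.0052 = 0.01613 m/d
Average linear velocity = 0.01613 / 0.12 = 0.1344 m/d
Retardation R = 1 + ρ_b·K_d/n = 1 + 1.58×0.63/0.12 = 9.295
Contaminant velocity v_c = v/R = 0.1344/9.295 = 0.01446 m/d
t = L/v_c = 165/0.01446 = 11410 d
   = 11410/365 = 31.3 yr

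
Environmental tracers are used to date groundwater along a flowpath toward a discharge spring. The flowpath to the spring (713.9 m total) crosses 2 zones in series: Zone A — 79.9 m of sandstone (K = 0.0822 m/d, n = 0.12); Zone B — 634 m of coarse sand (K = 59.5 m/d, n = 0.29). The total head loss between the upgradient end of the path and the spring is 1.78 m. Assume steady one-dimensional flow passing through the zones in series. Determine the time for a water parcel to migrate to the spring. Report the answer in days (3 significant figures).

Continuity: the same q passes through each zone, so ΔH = q·Σ(L_j/K_j) — the zones act as resistances in series.
Σ(L/K) = 79.9/0.0822 + 634/59.5 = 972.0 + 10.66 = 982.7 d
q = ΔH / Σ(L/K) = 1.78 / 982.7 = 0.001811 m/d (same in every zone)
Zone A: v = q/n = 0.001811/0.12 = 0.01509 m/d → t_A = 79.9/0.01509 = 5293 d
Zone B: v = q/n = 0.001811/0.29 = 0.006246 m/d → t_B = 634/0.006246 = 101500 d
Total t = 5293 + 101500 = 106800 d

107000 days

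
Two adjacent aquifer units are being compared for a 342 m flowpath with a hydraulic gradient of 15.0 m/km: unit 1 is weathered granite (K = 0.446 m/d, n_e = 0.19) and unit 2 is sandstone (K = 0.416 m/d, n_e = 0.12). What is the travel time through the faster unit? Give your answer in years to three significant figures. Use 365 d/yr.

Unit 1 (weathered granite): v = 0.446×0.015/0.19 = 0.03521 m/d, t = 342/0.03521 = 9713 d
Unit 2 (sandstone): v = 0.416×0.015/0.12 = 0.05200 m/d, t = 342/0.05200 = 6577 d
Faster: 6577 d / 365 = 18.0 yr

18.0 years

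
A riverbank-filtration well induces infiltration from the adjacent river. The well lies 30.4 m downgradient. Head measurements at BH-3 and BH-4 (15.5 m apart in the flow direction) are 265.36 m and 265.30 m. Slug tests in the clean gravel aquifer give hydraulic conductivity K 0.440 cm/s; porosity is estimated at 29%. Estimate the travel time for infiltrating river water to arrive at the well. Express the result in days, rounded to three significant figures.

Hydraulic gradient i = (265.36 − 265.30) / 15.5 = 0.06 / 15.5 = 0.003871
K = 0.440 cm/s × 864 = 380.2 m/d
Specific discharge q = 380.2 × 0.003871 = 1.472 m/d
v_s = q/n_e = 1.472/0.29 = 5.074 m/d
t = L / v = 30.4 / 5.074 = 5.991 d

5.99 days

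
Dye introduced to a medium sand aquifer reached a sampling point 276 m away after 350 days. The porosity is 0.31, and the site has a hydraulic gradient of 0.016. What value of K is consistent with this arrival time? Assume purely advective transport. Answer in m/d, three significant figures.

15.3 m/d

v = L / t = 276 / 350 = 0.7886 m/d
K = v · n / i = 0.7886 × 0.31 / 0.016 = 15.3 m/d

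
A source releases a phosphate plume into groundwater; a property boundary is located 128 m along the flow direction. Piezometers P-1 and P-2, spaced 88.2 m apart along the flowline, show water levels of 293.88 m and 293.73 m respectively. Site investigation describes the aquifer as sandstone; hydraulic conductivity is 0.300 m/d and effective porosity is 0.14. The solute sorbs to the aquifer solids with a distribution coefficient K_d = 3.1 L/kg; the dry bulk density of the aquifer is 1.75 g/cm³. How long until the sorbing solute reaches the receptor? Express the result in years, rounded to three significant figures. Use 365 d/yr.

3830 years

Hydraulic gradient i = (293.88 − 293.73) / 88.2 = 0.15 / 88.2 = 0.001701
Darcy flux q = K·i = 0.300 × 0.001701 = 5.102e-4 m/d
v_s = q/n_e = 5.102e-4/0.14 = 0.003644 m/d
Retardation R = 1 + ρ_b·K_d/n = 1 + 1.75×3.1/0.14 = 39.75
Contaminant velocity v_c = v/R = 0.003644/39.75 = 9.168e-5 m/d
t = L/v_c = 128/9.168e-5 = 1.396e6 d
   = 1.396e6/365 = 3830 yr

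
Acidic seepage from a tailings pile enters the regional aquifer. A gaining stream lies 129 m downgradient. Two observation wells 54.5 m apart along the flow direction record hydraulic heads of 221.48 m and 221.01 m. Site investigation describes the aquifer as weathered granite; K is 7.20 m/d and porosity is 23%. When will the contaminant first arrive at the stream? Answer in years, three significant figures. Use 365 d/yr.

1.31 years

Hydraulic gradient i = (221.48 − 221.01) / 54.5 = 0.47 / 54.5 = 0.008624
Specific discharge q = 7.20 × 0.008624 = 0.06209 m/d
v_s = q/n_e = 0.06209/0.23 = 0.2700 m/d
t = L / v = 129 / 0.2700 = 477.8 d
   = 477.8 / 365 = 1.31 yr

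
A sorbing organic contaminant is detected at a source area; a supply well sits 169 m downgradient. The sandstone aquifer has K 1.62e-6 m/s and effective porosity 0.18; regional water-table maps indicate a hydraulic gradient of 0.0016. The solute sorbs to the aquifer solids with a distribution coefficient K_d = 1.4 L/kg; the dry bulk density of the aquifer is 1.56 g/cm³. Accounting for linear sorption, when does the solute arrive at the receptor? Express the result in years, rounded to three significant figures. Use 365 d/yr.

K = 1.62e-6 m/s × 86400 s/d = 0.1400 m/d
Specific discharge q = 0.1400 × 0.0016 = 2.239e-4 m/d
Average linear velocity = 2.239e-4 / 0.18 = 0.001244 m/d
Retardation R = 1 + ρ_b·K_d/n = 1 + 1.56×1.4/0.18 = 13.13
Contaminant velocity v_c = v/R = 0.001244/13.13 = 9.473e-5 m/d
t = L/v_c = 169/9.473e-5 = 1.784e6 d
   = 1.784e6/365 = 4890 yr

4890 years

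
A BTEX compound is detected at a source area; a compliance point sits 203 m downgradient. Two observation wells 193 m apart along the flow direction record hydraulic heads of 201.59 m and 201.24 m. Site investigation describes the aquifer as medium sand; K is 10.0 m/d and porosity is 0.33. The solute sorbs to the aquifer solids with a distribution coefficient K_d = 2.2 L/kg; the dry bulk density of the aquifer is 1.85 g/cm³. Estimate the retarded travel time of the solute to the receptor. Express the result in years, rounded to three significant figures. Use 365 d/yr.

Hydraulic gradient i = (201.59 − 201.24) / 193 = 0.35 / 193 = 0.001813
q = Ki = 10.0 × 0.001813 = 0.01813 m/d
Seepage velocity v = q / n = 0.01813 / 0.33 = 0.05495 m/d
Retardation R = 1 + ρ_b·K_d/n = 1 + 1.85×2.2/0.33 = 13.33
Contaminant velocity v_c = v/R = 0.05495/13.33 = 0.004122 m/d
t = L/v_c = 203/0.004122 = 49250 d
   = 49250/365 = 135 yr

135 years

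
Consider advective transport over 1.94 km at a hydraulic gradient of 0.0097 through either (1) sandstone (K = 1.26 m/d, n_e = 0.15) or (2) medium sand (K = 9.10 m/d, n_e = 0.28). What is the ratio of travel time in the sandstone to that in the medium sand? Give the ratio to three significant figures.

3.87

Unit 1 (sandstone): v = 1.26×0.0097/0.15 = 0.08148 m/d, t = 1940/0.08148 = 23810 d
Unit 2 (medium sand): v = 9.10×0.0097/0.28 = 0.3153 m/d, t = 1940/0.3153 = 6154 d
t(sandstone) / t(medium sand) = 23810/6154 = 3.87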